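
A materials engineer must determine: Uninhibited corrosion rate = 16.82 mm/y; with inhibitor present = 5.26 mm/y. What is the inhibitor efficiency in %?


Apply the inhibitor-efficiency definition: IE = (CR_blank − CR_inh)/CR_blank × 100
IE = (16.82 − 5.26) / 16.82 × 100
IE = 11.56 / 16.82 × 100 = 68.7 %

68.7 %


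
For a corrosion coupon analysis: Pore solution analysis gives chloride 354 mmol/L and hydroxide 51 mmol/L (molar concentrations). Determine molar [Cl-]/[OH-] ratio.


Threshold parameter = [Cl-] / [OH-] (molar basis; both in mmol/L, so units cancel)
Ratio = 354 / 51 = 6.94

6.94


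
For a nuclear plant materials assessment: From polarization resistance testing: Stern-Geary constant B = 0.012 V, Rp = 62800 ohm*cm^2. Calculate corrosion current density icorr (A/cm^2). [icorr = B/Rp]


Apply the Stern-Geary relation: icorr = B / Rp
icorr = 0.012 / 62800 = 1.911×10^-7 A/cm^2

1.911×10^-7 A/cm^2


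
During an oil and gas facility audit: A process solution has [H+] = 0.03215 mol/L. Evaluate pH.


pH = −log10[H+]
pH = −log10(0.03215) = 1.49

1.49


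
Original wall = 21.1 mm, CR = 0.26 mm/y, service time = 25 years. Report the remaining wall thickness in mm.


Remaining wall = original − CR × time
t = 21.1 − 0.26*25 = 21.1 − 6.5 = 14.6 mm

14.6 mm


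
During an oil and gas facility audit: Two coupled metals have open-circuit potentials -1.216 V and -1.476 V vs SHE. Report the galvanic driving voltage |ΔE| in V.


Driving voltage is the absolute potential difference.
|ΔE| = |-1.216 − (-1.476)| = 0.26 V

0.26 V


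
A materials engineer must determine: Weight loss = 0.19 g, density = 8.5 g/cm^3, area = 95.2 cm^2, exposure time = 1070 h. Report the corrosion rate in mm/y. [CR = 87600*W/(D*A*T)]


Apply the mm/y weight-loss relation: CR = 87600 * W / (D * A * T)
Numerator: 87600 * 0.19 = 16644.0
Denominator: 8.5 * 95.2 * 1070 = 865844.0
CR = 16644.0 / 865844.0 = 0.019223 mm/y

0.019223 mm/y


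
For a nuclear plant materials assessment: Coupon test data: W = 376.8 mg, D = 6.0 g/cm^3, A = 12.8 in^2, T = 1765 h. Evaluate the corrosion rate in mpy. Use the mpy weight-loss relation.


Apply the mpy weight-loss relation: CR = 534 * W / (D * A * T)
Numerator: 534 * 376.8 = 201211.2
Denominator: 6.0 * 12.8 * 1765 = 135552.0
CR = 201211.2 / 135552.0 = 1.4844 mpy

1.4844 mpy


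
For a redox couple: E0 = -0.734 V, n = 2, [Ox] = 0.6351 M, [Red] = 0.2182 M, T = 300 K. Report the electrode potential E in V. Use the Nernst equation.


Apply the Nernst equation: E = E0 + (RT/nF)*ln([Ox]/[Red])
Step 1: RT/nF = 8.314*300/(2*96485) = 0.01292533 V
Step 2: [Ox]/[Red] = 0.6351/0.2182 = 2.910632
Step 3: ln(2.910632) = 1.06837
Step 4: correction = 0.01292533 * 1.06837 = 0.0138 V
E = -0.734 + 0.0138 = -0.7202 V

-0.7202 V


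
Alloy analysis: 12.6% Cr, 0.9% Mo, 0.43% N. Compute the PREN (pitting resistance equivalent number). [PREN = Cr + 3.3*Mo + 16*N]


Apply the PREN formula: PREN = Cr + 3.3*Mo + 16*N
PREN = 12.6 + 3.3*0.9 + 16*0.43
PREN = 12.6 + 2.97 + 6.88 = 22.45

22.45


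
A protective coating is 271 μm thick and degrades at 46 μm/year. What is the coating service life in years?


Service life = thickness / degradation rate
Life = 271 / 46 = 5.9 years

5.9 years


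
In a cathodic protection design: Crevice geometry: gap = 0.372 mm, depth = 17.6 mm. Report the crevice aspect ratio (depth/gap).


Aspect ratio = depth / gap
Ratio = 17.6 / 0.372 = 47.3

47.3


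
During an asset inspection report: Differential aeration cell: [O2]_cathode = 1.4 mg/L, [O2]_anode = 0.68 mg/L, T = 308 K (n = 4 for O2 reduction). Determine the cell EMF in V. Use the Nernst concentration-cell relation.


Apply the Nernst concentration-cell relation: E = (RT/nF)*ln(C_cathode/C_anode)
RT/nF = 8.314*308/(4*96485) = 0.006635 V
ln(1.4/0.68) = 0.72213
E = 0.006635 * 0.72213 = 0.00479 V

0.00479 V


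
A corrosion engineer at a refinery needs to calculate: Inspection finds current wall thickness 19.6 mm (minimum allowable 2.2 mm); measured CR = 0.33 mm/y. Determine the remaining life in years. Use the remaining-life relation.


Apply the remaining-life relation: RL = (t_current − t_min) / CR
RL = (19.6 − 2.2) / 0.33 = 17.4 / 0.33 = 52.7 years

52.7 years


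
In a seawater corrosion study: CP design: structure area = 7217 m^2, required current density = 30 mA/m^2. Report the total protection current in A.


I = area * current density, then convert mA → A (÷1000)
I = 7217 * 30 / 1000 = 216.51 A

216.51 A


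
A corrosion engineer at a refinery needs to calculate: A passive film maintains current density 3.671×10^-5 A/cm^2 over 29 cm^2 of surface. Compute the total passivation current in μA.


I = i_pass * A, then convert A → μA (×10^6)
I = 3.671×10^-5 * 29 * 10^6 = 1064.59 μA

1064.59 μA


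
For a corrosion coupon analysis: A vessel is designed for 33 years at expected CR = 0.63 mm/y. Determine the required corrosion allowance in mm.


Corrosion allowance = CR × design life
CA = 0.63 * 33 = 20.79 mm

20.79 mm


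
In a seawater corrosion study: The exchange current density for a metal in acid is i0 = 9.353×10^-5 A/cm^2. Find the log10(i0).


i0 = 9.353×10^-5 A/cm^2
log10(i0) = -4.029

-4.029


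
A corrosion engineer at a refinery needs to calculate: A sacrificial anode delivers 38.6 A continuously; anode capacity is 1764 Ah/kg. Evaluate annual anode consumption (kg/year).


Annual consumption = current * hours per year / capacity
Rate = 38.6 * 8760 / 1764 = 191.7 kg/year

191.7 kg/year


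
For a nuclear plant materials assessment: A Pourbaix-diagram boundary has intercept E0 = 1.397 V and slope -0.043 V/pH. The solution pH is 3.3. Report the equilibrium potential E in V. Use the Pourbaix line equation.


Apply the Pourbaix line equation: E = E0 + slope*pH
E = 1.397 + (-0.043)*3.3 = 1.397 + (-0.1419) = 1.2551 V
Rounded to 3 decimal places: E = 1.255 V

1.255 V


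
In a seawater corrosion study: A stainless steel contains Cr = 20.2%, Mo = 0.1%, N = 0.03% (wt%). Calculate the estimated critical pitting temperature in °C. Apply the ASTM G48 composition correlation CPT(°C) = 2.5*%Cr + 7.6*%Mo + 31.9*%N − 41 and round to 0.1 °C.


Apply the ASTM G48 empirical CPT estimate: CPT(°C) = 2.5*%Cr + 7.6*%Mo + 31.9*%N − 41
2.5*20.2 = 50.5; 7.6*0.1 = 0.76; 31.9*0.03 = 0.957
CPT = 50.5 + 0.76 + 0.957 − 41 = 11.217 °C
Rounded to 0.1 °C: CPT ≈ 11.2 °C

11.2 °C


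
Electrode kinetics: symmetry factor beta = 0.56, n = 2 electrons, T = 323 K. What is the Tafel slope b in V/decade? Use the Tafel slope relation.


Apply the Tafel slope relation: b = 2.303*R*T/(beta*n*F)
Numerator: 2.303 * 8.314 * 323 = 6184.53
Denominator: 0.56 * 2 * 96485 = 108063.2
b = 6184.53 / 108063.2 = 0.0572 V/decade

0.0572 V/decade


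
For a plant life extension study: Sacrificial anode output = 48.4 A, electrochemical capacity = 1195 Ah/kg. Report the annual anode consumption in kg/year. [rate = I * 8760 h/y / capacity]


Annual consumption = current * hours per year / capacity
Rate = 48.4 * 8760 / 1195 = 354.8 kg/year

354.8 kg/year


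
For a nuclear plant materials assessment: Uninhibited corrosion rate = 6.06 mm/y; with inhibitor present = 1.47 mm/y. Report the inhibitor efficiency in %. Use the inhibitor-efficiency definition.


Apply the inhibitor-efficiency definition: IE = (CR_blank − CR_inh)/CR_blank × 100
IE = (6.06 − 1.47) / 6.06 × 100
IE = 4.59 / 6.06 × 100 = 75.7 %

75.7 %


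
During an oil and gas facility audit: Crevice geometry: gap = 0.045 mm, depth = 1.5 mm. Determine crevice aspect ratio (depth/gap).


Aspect ratio = depth / gap
Ratio = 1.5 / 0.045 = 33.3

33.3


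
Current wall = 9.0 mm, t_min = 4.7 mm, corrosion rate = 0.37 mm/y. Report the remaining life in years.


Apply the remaining-life relation: RL = (t_current − t_min) / CR
RL = (9.0 − 4.7) / 0.37 = 4.3 / 0.37 = 11.6 years

11.6 years


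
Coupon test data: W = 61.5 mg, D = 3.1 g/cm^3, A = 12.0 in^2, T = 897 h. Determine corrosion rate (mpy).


Apply the mpy weight-loss relation: CR = 534 * W / (D * A * T)
Numerator: 534 * 61.5 = 32841.0
Denominator: 3.1 * 12.0 * 897 = 33368.4
CR = 32841.0 / 33368.4 = 0.984 mpy

0.984 mpy


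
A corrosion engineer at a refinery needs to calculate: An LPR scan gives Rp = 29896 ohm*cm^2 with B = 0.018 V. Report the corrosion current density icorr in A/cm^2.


Apply the Stern-Geary relation: icorr = B / Rp
icorr = 0.018 / 29896 = 6.021×10^-7 A/cm^2

6.021×10^-7 A/cm^2


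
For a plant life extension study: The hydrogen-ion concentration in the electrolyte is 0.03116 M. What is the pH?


pH = −log10[H+]
pH = −log10(0.03116) = 1.51

1.51


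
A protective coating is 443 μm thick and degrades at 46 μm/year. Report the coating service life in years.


Service life = thickness / degradation rate
Life = 443 / 46 = 9.6 years

9.6 years


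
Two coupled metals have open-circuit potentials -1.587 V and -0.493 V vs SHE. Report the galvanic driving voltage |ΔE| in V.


Driving voltage is the absolute potential difference.
|ΔE| = |-1.587 − (-0.493)| = 1.094 V

1.094 V


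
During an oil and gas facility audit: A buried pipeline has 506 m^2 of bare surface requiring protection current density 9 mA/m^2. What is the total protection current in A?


I = area * current density, then convert mA → A (÷1000)
I = 506 * 9 / 1000 = 4.55 A

4.55 A


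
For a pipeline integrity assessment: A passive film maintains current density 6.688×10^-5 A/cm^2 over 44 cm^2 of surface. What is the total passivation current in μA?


I = i_pass * A, then convert A → μA (×10^6)
I = 6.688×10^-5 * 44 * 10^6 = 2942.72 μA

2942.72 μA


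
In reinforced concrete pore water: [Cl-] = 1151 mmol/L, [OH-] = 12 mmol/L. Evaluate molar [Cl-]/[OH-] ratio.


Threshold parameter = [Cl-] / [OH-] (molar basis; both in mmol/L, so units cancel)
Ratio = 1151 / 12 = 95.92

95.92


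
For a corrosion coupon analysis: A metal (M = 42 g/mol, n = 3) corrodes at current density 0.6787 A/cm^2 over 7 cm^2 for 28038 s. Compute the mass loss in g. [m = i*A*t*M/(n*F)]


Apply Faraday's law: m = i*A*t*M / (n*F)
Total charge passed Q = i*A*t = 0.6787*7*28038 = 133205.7342 C
m = Q*M/(n*F) = 133205.7342*42/(3*96485) = 19.328 g

19.328 g


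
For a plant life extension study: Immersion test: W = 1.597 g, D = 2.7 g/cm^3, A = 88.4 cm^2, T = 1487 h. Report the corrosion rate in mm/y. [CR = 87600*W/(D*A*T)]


Apply the mm/y weight-loss relation: CR = 87600 * W / (D * A * T)
Numerator: 87600 * 1.597 = 139897.2
Denominator: 2.7 * 88.4 * 1487 = 354917.16
CR = 139897.2 / 354917.16 = 0.3942 mm/y

0.3942 mm/y


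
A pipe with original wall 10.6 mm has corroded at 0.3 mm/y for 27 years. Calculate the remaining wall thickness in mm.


Remaining wall = original − CR × time
t = 10.6 − 0.3*27 = 10.6 − 8.1 = 2.5 mm

2.5 mm


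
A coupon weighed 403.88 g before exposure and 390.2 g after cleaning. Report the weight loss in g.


Weight loss = initial − final
WL = 403.88 − 390.2 = 13.68 g

13.68 g


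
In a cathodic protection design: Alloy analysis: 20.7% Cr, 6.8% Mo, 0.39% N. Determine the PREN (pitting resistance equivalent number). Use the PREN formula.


Apply the PREN formula: PREN = Cr + 3.3*Mo + 16*N
PREN = 20.7 + 3.3*6.8 + 16*0.39
PREN = 20.7 + 22.44 + 6.24 = 49.38

49.38


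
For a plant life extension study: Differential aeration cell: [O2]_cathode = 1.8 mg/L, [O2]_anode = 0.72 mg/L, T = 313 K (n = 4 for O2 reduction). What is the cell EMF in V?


Apply the Nernst concentration-cell relation: E = (RT/nF)*ln(C_cathode/C_anode)
RT/nF = 8.314*313/(4*96485) = 0.00674271 V
ln(1.8/0.72) = 0.91629
E = 0.00674271 * 0.91629 = 0.00618 V

0.00618 V


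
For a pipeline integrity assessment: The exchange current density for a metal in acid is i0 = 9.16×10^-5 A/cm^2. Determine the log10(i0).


i0 = 9.16×10^-5 A/cm^2
log10(i0) = -4.038

-4.038


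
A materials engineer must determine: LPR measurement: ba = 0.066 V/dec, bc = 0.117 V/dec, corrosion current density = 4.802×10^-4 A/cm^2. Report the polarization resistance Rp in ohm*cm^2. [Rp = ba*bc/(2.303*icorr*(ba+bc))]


Apply the Stern-Geary equation: Rp = ba*bc / (2.303*icorr*(ba+bc))
ba*bc = 0.066*0.117 = 0.007722
ba+bc = 0.183; 2.303*icorr*(ba+bc) = 2.303*4.802×10^-4*0.183 = 2.0237981×10^-4
Rp = 0.007722 / 2.0237981×10^-4 = 38.16 ohm*cm^2

38.16 ohm*cm^2


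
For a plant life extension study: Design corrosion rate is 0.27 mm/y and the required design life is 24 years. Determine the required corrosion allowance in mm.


Corrosion allowance = CR × design life
CA = 0.27 * 24 = 6.48 mm

6.48 mm


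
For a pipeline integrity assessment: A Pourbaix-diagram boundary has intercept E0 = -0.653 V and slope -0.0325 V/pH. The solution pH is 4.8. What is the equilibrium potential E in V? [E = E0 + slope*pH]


Apply the Pourbaix line equation: E = E0 + slope*pH
E = -0.653 + (-0.0325)*4.8 = -0.653 + (-0.156) = -0.809 V
Rounded to 4 decimal places: E = -0.8090 V

-0.8090 V


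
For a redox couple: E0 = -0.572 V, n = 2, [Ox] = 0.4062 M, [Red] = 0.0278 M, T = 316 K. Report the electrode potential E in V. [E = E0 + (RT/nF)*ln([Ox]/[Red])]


Apply the Nernst equation: E = E0 + (RT/nF)*ln([Ox]/[Red])
Step 1: RT/nF = 8.314*316/(2*96485) = 0.01361468 V
Step 2: [Ox]/[Red] = 0.4062/0.0278 = 14.611511
Step 3: ln(14.611511) = 2.68181
Step 4: correction = 0.01361468 * 2.68181 = 0.0365 V
E = -0.572 + 0.0365 = -0.5355 V

-0.5355 V


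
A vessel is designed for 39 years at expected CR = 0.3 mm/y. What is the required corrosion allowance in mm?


Corrosion allowance = CR × design life
CA = 0.3 * 39 = 11.7 mm

11.7 mm


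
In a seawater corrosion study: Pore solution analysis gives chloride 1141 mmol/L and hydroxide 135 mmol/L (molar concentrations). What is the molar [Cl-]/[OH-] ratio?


Threshold parameter = [Cl-] / [OH-] (molar basis; both in mmol/L, so units cancel)
Ratio = 1141 / 135 = 8.45

8.45


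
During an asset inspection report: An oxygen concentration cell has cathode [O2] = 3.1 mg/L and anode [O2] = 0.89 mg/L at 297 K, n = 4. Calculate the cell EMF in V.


Apply the Nernst concentration-cell relation: E = (RT/nF)*ln(C_cathode/C_anode)
RT/nF = 8.314*297/(4*96485) = 0.00639804 V
ln(3.1/0.89) = 1.24794
E = 0.00639804 * 1.24794 = 0.00798 V

0.00798 V


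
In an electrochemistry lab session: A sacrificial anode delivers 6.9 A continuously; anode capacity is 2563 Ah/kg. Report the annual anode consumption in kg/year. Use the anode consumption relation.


Annual consumption = current * hours per year / capacity
Rate = 6.9 * 8760 / 2563 = 23.6 kg/year

23.6 kg/year


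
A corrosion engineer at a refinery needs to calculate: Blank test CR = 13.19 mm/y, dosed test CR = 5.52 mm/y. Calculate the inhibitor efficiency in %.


Apply the inhibitor-efficiency definition: IE = (CR_blank − CR_inh)/CR_blank × 100
IE = (13.19 − 5.52) / 13.19 × 100
IE = 7.67 / 13.19 × 100 = 58.2 %

58.2 %


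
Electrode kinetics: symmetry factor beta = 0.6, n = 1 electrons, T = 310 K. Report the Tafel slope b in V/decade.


Apply the Tafel slope relation: b = 2.303*R*T/(beta*n*F)
Numerator: 2.303 * 8.314 * 310 = 5935.61
Denominator: 0.6 * 1 * 96485 = 57891.0
b = 5935.61 / 57891.0 = 0.103 V/decade

0.103 V/decade


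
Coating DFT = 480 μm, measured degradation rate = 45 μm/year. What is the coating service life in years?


Service life = thickness / degradation rate
Life = 480 / 45 = 10.7 years

10.7 years


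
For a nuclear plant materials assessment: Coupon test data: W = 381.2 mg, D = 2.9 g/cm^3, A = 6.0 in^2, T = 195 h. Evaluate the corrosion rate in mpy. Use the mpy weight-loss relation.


Apply the mpy weight-loss relation: CR = 534 * W / (D * A * T)
Numerator: 534 * 381.2 = 203560.8
Denominator: 2.9 * 6.0 * 195 = 3393.0
CR = 203560.8 / 3393.0 = 59.9943 mpy

59.9943 mpy


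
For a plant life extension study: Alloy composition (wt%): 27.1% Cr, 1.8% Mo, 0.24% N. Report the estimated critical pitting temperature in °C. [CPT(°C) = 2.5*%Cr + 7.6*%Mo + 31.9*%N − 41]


Apply the ASTM G48 empirical CPT estimate: CPT(°C) = 2.5*%Cr + 7.6*%Mo + 31.9*%N − 41
2.5*27.1 = 67.75; 7.6*1.8 = 13.68; 31.9*0.24 = 7.656
CPT = 67.75 + 13.68 + 7.656 − 41 = 48.086 °C
Rounded to 0.1 °C: CPT ≈ 48.1 °C

48.1 °C


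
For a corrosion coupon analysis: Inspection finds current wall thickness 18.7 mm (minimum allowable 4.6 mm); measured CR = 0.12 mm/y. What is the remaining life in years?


Apply the remaining-life relation: RL = (t_current − t_min) / CR
RL = (18.7 − 4.6) / 0.12 = 14.1 / 0.12 = 117.5 years

117.5 years


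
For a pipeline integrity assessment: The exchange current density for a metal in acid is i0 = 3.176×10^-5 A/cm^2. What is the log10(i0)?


i0 = 3.176×10^-5 A/cm^2
log10(i0) = -4.498

-4.498


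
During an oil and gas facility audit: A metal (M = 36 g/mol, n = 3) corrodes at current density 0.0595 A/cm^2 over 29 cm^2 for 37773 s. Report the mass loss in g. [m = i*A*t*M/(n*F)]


Apply Faraday's law: m = i*A*t*M / (n*F)
Total charge passed Q = i*A*t = 0.0595*29*37773 = 65177.3115 C
m = Q*M/(n*F) = 65177.3115*36/(3*96485) = 8.10621 g

8.10621 g


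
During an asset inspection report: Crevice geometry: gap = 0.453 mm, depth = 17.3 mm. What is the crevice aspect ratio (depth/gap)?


Aspect ratio = depth / gap
Ratio = 17.3 / 0.453 = 38.2

38.2


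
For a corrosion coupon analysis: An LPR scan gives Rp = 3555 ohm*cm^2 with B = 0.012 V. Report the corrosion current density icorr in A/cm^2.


Apply the Stern-Geary relation: icorr = B / Rp
icorr = 0.012 / 3555 = 3.376×10^-6 A/cm^2

3.376×10^-6 A/cm^2


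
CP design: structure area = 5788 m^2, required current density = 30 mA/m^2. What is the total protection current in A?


I = area * current density, then convert mA → A (÷1000)
I = 5788 * 30 / 1000 = 173.64 A

173.64 A


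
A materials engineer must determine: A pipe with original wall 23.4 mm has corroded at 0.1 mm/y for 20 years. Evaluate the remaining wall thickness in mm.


Remaining wall = original − CR × time
t = 23.4 − 0.1*20 = 23.4 − 2.0 = 21.4 mm

21.4 mm


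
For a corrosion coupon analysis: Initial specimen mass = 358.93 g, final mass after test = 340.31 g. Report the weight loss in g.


Weight loss = initial − final
WL = 358.93 − 340.31 = 18.62 g

18.62 g


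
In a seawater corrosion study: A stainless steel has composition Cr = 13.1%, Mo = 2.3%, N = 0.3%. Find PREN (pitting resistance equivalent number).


Apply the PREN formula: PREN = Cr + 3.3*Mo + 16*N
PREN = 13.1 + 3.3*2.3 + 16*0.3
PREN = 13.1 + 7.59 + 4.8 = 25.49

25.49


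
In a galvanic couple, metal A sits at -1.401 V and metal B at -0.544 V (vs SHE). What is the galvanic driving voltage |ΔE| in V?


Driving voltage is the absolute potential difference.
|ΔE| = |-1.401 − (-0.544)| = 0.857 V

0.857 V


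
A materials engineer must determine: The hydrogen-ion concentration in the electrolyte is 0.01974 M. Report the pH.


pH = −log10[H+]
pH = −log10(0.01974) = 1.7

1.7


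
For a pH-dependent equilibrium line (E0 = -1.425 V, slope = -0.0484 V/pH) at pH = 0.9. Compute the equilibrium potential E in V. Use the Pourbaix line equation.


Apply the Pourbaix line equation: E = E0 + slope*pH
E = -1.425 + (-0.0484)*0.9 = -1.425 + (-0.04356) = -1.46856 V
Rounded to 3 decimal places: E = -1.469 V

-1.469 V


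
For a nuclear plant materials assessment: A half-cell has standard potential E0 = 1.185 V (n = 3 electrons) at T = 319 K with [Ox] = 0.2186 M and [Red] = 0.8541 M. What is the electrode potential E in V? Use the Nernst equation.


Apply the Nernst equation: E = E0 + (RT/nF)*ln([Ox]/[Red])
Step 1: RT/nF = 8.314*319/(3*96485) = 0.00916262 V
Step 2: [Ox]/[Red] = 0.2186/0.8541 = 0.255942
Step 3: ln(0.255942) = -1.362804
Step 4: correction = 0.00916262 * -1.362804 = -0.012 V
E = 1.185 + -0.012 = 1.173 V

1.173 V


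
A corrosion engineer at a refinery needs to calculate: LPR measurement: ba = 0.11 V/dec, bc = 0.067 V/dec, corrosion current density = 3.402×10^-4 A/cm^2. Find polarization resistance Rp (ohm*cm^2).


Apply the Stern-Geary equation: Rp = ba*bc / (2.303*icorr*(ba+bc))
ba*bc = 0.11*0.067 = 0.00737
ba+bc = 0.177; 2.303*icorr*(ba+bc) = 2.303*3.402×10^-4*0.177 = 1.3867607×10^-4
Rp = 0.00737 / 1.3867607×10^-4 = 53.15 ohm*cm^2

53.15 ohm*cm^2


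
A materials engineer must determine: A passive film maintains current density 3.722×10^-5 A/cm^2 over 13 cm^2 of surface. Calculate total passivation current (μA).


I = i_pass * A, then convert A → μA (×10^6)
I = 3.722×10^-5 * 13 * 10^6 = 483.86 μA

483.86 μA


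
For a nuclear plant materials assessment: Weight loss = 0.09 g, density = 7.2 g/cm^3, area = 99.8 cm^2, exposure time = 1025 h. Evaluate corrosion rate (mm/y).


Apply the mm/y weight-loss relation: CR = 87600 * W / (D * A * T)
Numerator: 87600 * 0.09 = 7884.0
Denominator: 7.2 * 99.8 * 1025 = 736524.0
CR = 7884.0 / 736524.0 = 0.010704 mm/y

0.010704 mm/y


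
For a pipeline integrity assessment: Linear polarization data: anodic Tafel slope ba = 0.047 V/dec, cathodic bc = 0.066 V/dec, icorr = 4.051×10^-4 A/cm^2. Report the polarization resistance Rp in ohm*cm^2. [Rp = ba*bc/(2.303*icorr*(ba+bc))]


Apply the Stern-Geary equation: Rp = ba*bc / (2.303*icorr*(ba+bc))
ba*bc = 0.047*0.066 = 0.003102
ba+bc = 0.113; 2.303*icorr*(ba+bc) = 2.303*4.051×10^-4*0.113 = 1.0542282×10^-4
Rp = 0.003102 / 1.0542282×10^-4 = 29.42 ohm*cm^2

29.42 ohm*cm^2


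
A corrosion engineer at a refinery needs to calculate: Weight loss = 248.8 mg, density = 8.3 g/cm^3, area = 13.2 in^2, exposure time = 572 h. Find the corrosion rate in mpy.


Apply the mpy weight-loss relation: CR = 534 * W / (D * A * T)
Numerator: 534 * 248.8 = 132859.2
Denominator: 8.3 * 13.2 * 572 = 62668.32
CR = 132859.2 / 62668.32 = 2.12004 mpy

2.12004 mpy


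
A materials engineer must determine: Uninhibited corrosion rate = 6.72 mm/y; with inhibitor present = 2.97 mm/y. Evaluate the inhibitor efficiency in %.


Apply the inhibitor-efficiency definition: IE = (CR_blank − CR_inh)/CR_blank × 100
IE = (6.72 − 2.97) / 6.72 × 100
IE = 3.75 / 6.72 × 100 = 55.8 %

55.8 %


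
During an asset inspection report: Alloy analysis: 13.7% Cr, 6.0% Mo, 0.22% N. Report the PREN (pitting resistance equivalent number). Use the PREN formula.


Apply the PREN formula: PREN = Cr + 3.3*Mo + 16*N
PREN = 13.7 + 3.3*6.0 + 16*0.22
PREN = 13.7 + 19.8 + 3.52 = 37.02

37.02


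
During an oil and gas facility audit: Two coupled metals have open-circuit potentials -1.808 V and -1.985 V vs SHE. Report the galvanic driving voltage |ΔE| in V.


Driving voltage is the absolute potential difference.
|ΔE| = |-1.808 − (-1.985)| = 0.177 V

0.177 V


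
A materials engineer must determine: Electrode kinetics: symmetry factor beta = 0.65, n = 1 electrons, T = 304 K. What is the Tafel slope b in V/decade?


Apply the Tafel slope relation: b = 2.303*R*T/(beta*n*F)
Numerator: 2.303 * 8.314 * 304 = 5820.73
Denominator: 0.65 * 1 * 96485 = 62715.25
b = 5820.73 / 62715.25 = 0.0928 V/decade

0.0928 V/decade


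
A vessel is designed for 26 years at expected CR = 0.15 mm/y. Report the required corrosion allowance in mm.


Corrosion allowance = CR × design life
CA = 0.15 * 26 = 3.9 mm

3.9 mm


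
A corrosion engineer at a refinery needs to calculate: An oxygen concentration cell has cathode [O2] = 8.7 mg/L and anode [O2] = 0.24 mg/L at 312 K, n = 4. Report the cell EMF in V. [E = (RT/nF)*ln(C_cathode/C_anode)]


Apply the Nernst concentration-cell relation: E = (RT/nF)*ln(C_cathode/C_anode)
RT/nF = 8.314*312/(4*96485) = 0.00672117 V
ln(8.7/0.24) = 3.59044
E = 0.00672117 * 3.59044 = 0.02413 V

0.02413 V


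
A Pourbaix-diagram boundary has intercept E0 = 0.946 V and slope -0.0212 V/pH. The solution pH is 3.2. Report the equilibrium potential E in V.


Apply the Pourbaix line equation: E = E0 + slope*pH
E = 0.946 + (-0.0212)*3.2 = 0.946 + (-0.06784) = 0.87816 V
Rounded to 4 decimal places: E = 0.8782 V

0.8782 V


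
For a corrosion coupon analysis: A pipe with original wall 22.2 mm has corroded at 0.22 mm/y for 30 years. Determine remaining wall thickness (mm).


Remaining wall = original − CR × time
t = 22.2 − 0.22*30 = 22.2 − 6.6 = 15.6 mm

15.6 mm


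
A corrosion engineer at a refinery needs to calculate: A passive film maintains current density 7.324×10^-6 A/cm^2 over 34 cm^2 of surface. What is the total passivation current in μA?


I = i_pass * A, then convert A → μA (×10^6)
I = 7.324×10^-6 * 34 * 10^6 = 249.02 μA

249.02 μA


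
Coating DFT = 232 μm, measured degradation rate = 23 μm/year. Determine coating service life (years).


Service life = thickness / degradation rate
Life = 232 / 23 = 10.1 years

10.1 years


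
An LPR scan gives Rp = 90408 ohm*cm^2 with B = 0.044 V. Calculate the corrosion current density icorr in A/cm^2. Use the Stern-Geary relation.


Apply the Stern-Geary relation: icorr = B / Rp
icorr = 0.044 / 90408 = 4.867×10^-7 A/cm^2

4.867×10^-7 A/cm^2


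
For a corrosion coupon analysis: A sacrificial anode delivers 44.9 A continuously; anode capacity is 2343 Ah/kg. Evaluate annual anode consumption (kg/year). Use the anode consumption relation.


Annual consumption = current * hours per year / capacity
Rate = 44.9 * 8760 / 2343 = 167.9 kg/year

167.9 kg/year


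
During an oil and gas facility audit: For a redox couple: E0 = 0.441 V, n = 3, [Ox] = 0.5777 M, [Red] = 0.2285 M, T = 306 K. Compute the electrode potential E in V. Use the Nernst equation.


Apply the Nernst equation: E = E0 + (RT/nF)*ln([Ox]/[Red])
Step 1: RT/nF = 8.314*306/(3*96485) = 0.00878922 V
Step 2: [Ox]/[Red] = 0.5777/0.2285 = 2.528228
Step 3: ln(2.528228) = 0.927519
Step 4: correction = 0.00878922 * 0.927519 = 0.0082 V
E = 0.441 + 0.0082 = 0.4492 V

0.4492 V


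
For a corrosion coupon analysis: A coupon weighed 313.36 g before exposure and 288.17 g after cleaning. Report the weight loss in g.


Weight loss = initial − final
WL = 313.36 − 288.17 = 25.19 g

25.19 g


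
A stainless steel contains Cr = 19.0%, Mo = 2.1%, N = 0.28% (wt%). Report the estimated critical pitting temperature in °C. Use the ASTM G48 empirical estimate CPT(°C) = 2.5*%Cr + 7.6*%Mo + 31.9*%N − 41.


Apply the ASTM G48 empirical CPT estimate: CPT(°C) = 2.5*%Cr + 7.6*%Mo + 31.9*%N − 41
2.5*19.0 = 47.5; 7.6*2.1 = 15.96; 31.9*0.28 = 8.932
CPT = 47.5 + 15.96 + 8.932 − 41 = 31.392 °C
Rounded to 0.1 °C: CPT ≈ 31.4 °C

31.4 °C


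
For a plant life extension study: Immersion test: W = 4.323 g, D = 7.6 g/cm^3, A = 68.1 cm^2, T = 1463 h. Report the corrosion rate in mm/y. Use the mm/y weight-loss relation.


Apply the mm/y weight-loss relation: CR = 87600 * W / (D * A * T)
Numerator: 87600 * 4.323 = 378694.8
Denominator: 7.6 * 68.1 * 1463 = 757190.28
CR = 378694.8 / 757190.28 = 0.50013 mm/y

0.50013 mm/y


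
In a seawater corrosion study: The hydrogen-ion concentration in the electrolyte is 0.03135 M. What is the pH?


pH = −log10[H+]
pH = −log10(0.03135) = 1.5

1.5


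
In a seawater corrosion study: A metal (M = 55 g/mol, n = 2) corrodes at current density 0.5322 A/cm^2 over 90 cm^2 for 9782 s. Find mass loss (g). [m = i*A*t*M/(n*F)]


Apply Faraday's law: m = i*A*t*M / (n*F)
Total charge passed Q = i*A*t = 0.5322*90*9782 = 468538.236 C
m = Q*M/(n*F) = 468538.236*55/(2*96485) = 133.542 g

133.542 g


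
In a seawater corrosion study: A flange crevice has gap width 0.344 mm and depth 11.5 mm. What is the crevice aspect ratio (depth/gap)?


Aspect ratio = depth / gap
Ratio = 11.5 / 0.344 = 33.4

33.4


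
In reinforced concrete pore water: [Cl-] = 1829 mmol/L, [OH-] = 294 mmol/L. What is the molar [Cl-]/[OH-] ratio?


Threshold parameter = [Cl-] / [OH-] (molar basis; both in mmol/L, so units cancel)
Ratio = 1829 / 294 = 6.22

6.22


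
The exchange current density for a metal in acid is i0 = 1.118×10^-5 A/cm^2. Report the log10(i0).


i0 = 1.118×10^-5 A/cm^2
log10(i0) = -4.952

-4.952


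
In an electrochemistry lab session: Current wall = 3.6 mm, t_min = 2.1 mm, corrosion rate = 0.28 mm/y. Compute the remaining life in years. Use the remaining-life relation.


Apply the remaining-life relation: RL = (t_current − t_min) / CR
RL = (3.6 − 2.1) / 0.28 = 1.5 / 0.28 = 5.4 years

5.4 years


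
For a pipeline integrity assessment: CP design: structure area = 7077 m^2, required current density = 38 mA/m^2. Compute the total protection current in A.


I = area * current density, then convert mA → A (÷1000)
I = 7077 * 38 / 1000 = 268.93 A

268.93 A


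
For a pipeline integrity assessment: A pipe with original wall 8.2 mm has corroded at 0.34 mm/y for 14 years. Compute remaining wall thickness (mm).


Remaining wall = original − CR × time
t = 8.2 − 0.34*14 = 8.2 − 4.76 = 3.44 mm

3.44 mm


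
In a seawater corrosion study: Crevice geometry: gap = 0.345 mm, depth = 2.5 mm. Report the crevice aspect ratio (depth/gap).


Aspect ratio = depth / gap
Ratio = 2.5 / 0.345 = 7.2

7.2


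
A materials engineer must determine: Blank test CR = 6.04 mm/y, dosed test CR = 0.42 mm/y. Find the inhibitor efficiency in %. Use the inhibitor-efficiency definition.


Apply the inhibitor-efficiency definition: IE = (CR_blank − CR_inh)/CR_blank × 100
IE = (6.04 − 0.42) / 6.04 × 100
IE = 5.62 / 6.04 × 100 = 93.0 %

93.0 %


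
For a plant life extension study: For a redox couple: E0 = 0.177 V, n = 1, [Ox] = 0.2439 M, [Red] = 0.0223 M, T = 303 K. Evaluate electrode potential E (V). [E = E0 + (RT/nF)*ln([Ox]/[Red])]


Apply the Nernst equation: E = E0 + (RT/nF)*ln([Ox]/[Red])
Step 1: RT/nF = 8.314*303/(1*96485) = 0.02610916 V
Step 2: [Ox]/[Red] = 0.2439/0.0223 = 10.93722
Step 3: ln(10.93722) = 2.392172
Step 4: correction = 0.02610916 * 2.392172 = 0.0625 V
E = 0.177 + 0.0625 = 0.2395 V

0.2395 V


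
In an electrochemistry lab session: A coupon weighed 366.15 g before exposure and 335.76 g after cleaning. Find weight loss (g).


Weight loss = initial − final
WL = 366.15 − 335.76 = 30.39 g

30.39 g


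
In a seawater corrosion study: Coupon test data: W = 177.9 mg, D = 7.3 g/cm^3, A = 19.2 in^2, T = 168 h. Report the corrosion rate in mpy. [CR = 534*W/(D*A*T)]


Apply the mpy weight-loss relation: CR = 534 * W / (D * A * T)
Numerator: 534 * 177.9 = 94998.6
Denominator: 7.3 * 19.2 * 168 = 23546.88
CR = 94998.6 / 23546.88 = 4.034 mpy

4.034 mpy


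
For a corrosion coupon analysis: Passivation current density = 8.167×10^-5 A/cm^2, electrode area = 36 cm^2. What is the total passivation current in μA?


I = i_pass * A, then convert A → μA (×10^6)
I = 8.167×10^-5 * 36 * 10^6 = 2940.12 μA

2940.12 μA


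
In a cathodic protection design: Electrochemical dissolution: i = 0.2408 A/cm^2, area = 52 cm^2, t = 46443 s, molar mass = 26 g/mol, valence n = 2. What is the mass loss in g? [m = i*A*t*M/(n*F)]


Apply Faraday's law: m = i*A*t*M / (n*F)
Total charge passed Q = i*A*t = 0.2408*52*46443 = 581540.6688 C
m = Q*M/(n*F) = 581540.6688*26/(2*96485) = 78.35445 g

78.35445 g


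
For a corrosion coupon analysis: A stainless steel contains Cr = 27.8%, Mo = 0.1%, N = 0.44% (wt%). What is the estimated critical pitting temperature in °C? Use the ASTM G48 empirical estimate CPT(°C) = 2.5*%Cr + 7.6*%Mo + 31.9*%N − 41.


Apply the ASTM G48 empirical CPT estimate: CPT(°C) = 2.5*%Cr + 7.6*%Mo + 31.9*%N − 41
2.5*27.8 = 69.5; 7.6*0.1 = 0.76; 31.9*0.44 = 14.036
CPT = 69.5 + 0.76 + 14.036 − 41 = 43.296 °C
Rounded to 0.1 °C: CPT ≈ 43.3 °C

43.3 °C


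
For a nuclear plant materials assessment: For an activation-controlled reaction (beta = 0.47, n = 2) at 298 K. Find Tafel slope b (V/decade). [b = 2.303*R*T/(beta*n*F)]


Apply the Tafel slope relation: b = 2.303*R*T/(beta*n*F)
Numerator: 2.303 * 8.314 * 298 = 5705.85
Denominator: 0.47 * 2 * 96485 = 90695.9
b = 5705.85 / 90695.9 = 0.0629 V/decade

0.0629 V/decade


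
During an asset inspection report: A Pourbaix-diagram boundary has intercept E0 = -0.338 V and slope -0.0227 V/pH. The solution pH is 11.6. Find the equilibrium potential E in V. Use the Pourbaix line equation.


Apply the Pourbaix line equation: E = E0 + slope*pH
E = -0.338 + (-0.0227)*11.6 = -0.338 + (-0.26332) = -0.60132 V
Rounded to 3 decimal places: E = -0.601 V

-0.601 V


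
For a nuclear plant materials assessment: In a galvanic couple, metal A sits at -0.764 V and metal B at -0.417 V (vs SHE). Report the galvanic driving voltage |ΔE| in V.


Driving voltage is the absolute potential difference.
|ΔE| = |-0.764 − (-0.417)| = 0.347 V

0.347 V


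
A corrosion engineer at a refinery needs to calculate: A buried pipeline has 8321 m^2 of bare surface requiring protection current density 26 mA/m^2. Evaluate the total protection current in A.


I = area * current density, then convert mA → A (÷1000)
I = 8321 * 26 / 1000 = 216.35 A

216.35 A


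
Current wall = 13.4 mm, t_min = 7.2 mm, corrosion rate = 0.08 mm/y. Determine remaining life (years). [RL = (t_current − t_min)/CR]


Apply the remaining-life relation: RL = (t_current − t_min) / CR
RL = (13.4 − 7.2) / 0.08 = 6.2 / 0.08 = 77.5 years

77.5 years


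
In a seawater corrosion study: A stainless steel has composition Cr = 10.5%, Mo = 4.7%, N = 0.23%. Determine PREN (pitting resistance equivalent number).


Apply the PREN formula: PREN = Cr + 3.3*Mo + 16*N
PREN = 10.5 + 3.3*4.7 + 16*0.23
PREN = 10.5 + 15.51 + 3.68 = 29.69

29.69


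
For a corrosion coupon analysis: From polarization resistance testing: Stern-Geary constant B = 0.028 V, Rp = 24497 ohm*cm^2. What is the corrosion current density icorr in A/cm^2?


Apply the Stern-Geary relation: icorr = B / Rp
icorr = 0.028 / 24497 = 1.143×10^-6 A/cm^2

1.143×10^-6 A/cm^2


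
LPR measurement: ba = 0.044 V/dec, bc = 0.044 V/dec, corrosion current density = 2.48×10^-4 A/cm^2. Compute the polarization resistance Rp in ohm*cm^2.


Apply the Stern-Geary equation: Rp = ba*bc / (2.303*icorr*(ba+bc))
ba*bc = 0.044*0.044 = 0.001936
ba+bc = 0.088; 2.303*icorr*(ba+bc) = 2.303*2.48×10^-4*0.088 = 5.0260672×10^-5
Rp = 0.001936 / 5.0260672×10^-5 = 38.52 ohm*cm^2

38.52 ohm*cm^2


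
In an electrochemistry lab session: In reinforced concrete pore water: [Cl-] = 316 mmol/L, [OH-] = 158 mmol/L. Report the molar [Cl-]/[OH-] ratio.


Threshold parameter = [Cl-] / [OH-] (molar basis; both in mmol/L, so units cancel)
Ratio = 316 / 158 = 2.0

2.0


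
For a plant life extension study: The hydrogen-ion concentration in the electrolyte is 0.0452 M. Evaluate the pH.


pH = −log10[H+]
pH = −log10(0.0452) = 1.34

1.34


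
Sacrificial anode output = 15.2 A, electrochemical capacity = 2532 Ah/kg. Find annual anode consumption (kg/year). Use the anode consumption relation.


Annual consumption = current * hours per year / capacity
Rate = 15.2 * 8760 / 2532 = 52.6 kg/year

52.6 kg/year


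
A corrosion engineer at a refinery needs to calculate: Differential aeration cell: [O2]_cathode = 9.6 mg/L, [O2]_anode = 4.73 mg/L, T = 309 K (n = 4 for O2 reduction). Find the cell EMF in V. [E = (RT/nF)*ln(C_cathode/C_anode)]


Apply the Nernst concentration-cell relation: E = (RT/nF)*ln(C_cathode/C_anode)
RT/nF = 8.314*309/(4*96485) = 0.00665654 V
ln(9.6/4.73) = 0.70784
E = 0.00665654 * 0.70784 = 0.00471 V

0.00471 V


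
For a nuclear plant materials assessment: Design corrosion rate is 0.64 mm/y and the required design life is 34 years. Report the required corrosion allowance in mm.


Corrosion allowance = CR × design life
CA = 0.64 * 34 = 21.76 mm

21.76 mm


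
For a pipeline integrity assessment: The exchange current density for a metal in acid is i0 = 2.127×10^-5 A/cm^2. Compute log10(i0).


i0 = 2.127×10^-5 A/cm^2
log10(i0) = -4.672

-4.672


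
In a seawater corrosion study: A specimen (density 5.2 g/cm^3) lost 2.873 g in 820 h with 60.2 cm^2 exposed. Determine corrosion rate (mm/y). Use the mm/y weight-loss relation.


Apply the mm/y weight-loss relation: CR = 87600 * W / (D * A * T)
Numerator: 87600 * 2.873 = 251674.8
Denominator: 5.2 * 60.2 * 820 = 256692.8
CR = 251674.8 / 256692.8 = 0.980451 mm/y

0.980451 mm/y


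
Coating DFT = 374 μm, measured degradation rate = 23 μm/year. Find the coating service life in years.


Service life = thickness / degradation rate
Life = 374 / 23 = 16.3 years

16.3 years


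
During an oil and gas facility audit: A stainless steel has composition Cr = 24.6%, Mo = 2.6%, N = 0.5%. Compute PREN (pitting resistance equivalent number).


Apply the PREN formula: PREN = Cr + 3.3*Mo + 16*N
PREN = 24.6 + 3.3*2.6 + 16*0.5
PREN = 24.6 + 8.58 + 8.0 = 41.18

41.18


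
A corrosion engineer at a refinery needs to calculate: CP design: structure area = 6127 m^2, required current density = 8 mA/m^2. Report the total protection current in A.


I = area * current density, then convert mA → A (÷1000)
I = 6127 * 8 / 1000 = 49.02 A

49.02 A


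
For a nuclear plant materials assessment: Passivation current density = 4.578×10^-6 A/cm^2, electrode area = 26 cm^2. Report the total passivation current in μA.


I = i_pass * A, then convert A → μA (×10^6)
I = 4.578×10^-6 * 26 * 10^6 = 119.03 μA

119.03 μA


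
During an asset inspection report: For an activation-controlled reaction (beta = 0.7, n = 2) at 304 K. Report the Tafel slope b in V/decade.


Apply the Tafel slope relation: b = 2.303*R*T/(beta*n*F)
Numerator: 2.303 * 8.314 * 304 = 5820.73
Denominator: 0.7 * 2 * 96485 = 135079.0
b = 5820.73 / 135079.0 = 0.043 V/decade

0.043 V/decade


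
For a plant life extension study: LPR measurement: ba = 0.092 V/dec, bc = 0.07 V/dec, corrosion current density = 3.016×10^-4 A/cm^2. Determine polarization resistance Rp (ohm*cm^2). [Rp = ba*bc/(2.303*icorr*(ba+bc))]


Apply the Stern-Geary equation: Rp = ba*bc / (2.303*icorr*(ba+bc))
ba*bc = 0.092*0.07 = 0.00644
ba+bc = 0.162; 2.303*icorr*(ba+bc) = 2.303*3.016×10^-4*0.162 = 1.1252274×10^-4
Rp = 0.00644 / 1.1252274×10^-4 = 57.23 ohm*cm^2

57.23 ohm*cm^2


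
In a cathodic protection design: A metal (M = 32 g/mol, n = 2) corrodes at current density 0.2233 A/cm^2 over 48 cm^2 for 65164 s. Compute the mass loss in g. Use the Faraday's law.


Apply Faraday's law: m = i*A*t*M / (n*F)
Total charge passed Q = i*A*t = 0.2233*48*65164 = 698453.8176 C
m = Q*M/(n*F) = 698453.8176*32/(2*96485) = 115.8238 g

115.8238 g


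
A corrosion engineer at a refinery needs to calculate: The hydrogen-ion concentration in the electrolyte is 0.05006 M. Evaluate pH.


pH = −log10[H+]
pH = −log10(0.05006) = 1.3

1.3


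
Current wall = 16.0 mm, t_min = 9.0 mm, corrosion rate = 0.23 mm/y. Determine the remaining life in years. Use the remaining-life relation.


Apply the remaining-life relation: RL = (t_current − t_min) / CR
RL = (16.0 − 9.0) / 0.23 = 7.0 / 0.23 = 30.4 years

30.4 years


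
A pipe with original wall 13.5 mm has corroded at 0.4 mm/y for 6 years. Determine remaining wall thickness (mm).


Remaining wall = original − CR × time
t = 13.5 − 0.4*6 = 13.5 − 2.4 = 11.1 mm

11.1 mm


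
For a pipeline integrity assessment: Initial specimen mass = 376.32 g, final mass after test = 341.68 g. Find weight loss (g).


Weight loss = initial − final
WL = 376.32 − 341.68 = 34.64 g

34.64 g


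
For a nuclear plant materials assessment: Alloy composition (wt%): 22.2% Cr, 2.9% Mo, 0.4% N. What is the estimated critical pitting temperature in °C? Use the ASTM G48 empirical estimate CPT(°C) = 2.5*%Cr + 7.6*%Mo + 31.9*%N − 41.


Apply the ASTM G48 empirical CPT estimate: CPT(°C) = 2.5*%Cr + 7.6*%Mo + 31.9*%N − 41
2.5*22.2 = 55.5; 7.6*2.9 = 22.04; 31.9*0.4 = 12.76
CPT = 55.5 + 22.04 + 12.76 − 41 = 49.3 °C
Rounded to 0.1 °C: CPT ≈ 49.3 °C

49.3 °C
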